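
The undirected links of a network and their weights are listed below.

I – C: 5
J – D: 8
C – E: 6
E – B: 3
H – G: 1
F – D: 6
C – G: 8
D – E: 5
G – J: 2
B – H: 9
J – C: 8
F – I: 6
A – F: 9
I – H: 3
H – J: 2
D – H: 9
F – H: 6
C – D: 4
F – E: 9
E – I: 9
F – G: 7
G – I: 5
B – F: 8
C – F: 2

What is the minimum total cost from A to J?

Enumerating some paths:
A → F → H → G → J: 9+6+1+2 = 18
A → F → H → J: 9+6+2 = 17
The minimum is 17 via A → F → H → J.

17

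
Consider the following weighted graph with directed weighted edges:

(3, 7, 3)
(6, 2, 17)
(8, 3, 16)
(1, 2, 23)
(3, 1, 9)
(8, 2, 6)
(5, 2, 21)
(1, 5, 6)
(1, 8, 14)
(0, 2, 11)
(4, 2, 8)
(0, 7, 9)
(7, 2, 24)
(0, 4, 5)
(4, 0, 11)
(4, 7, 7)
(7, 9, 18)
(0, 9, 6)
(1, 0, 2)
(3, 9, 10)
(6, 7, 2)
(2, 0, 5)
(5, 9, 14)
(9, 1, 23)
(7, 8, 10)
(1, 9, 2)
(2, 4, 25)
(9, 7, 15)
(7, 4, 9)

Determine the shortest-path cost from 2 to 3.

40

Candidate routes:
2–4–7–8–3: 25+7+10+16 = 58
2–0–4–7–8–3: 5+5+7+10+16 = 43
2–0–7–8–3: 5+9+10+16 = 40
2–0–9–7–8–3: 5+6+15+10+16 = 52
Cheapest is 2–0–7–8–3 at 40.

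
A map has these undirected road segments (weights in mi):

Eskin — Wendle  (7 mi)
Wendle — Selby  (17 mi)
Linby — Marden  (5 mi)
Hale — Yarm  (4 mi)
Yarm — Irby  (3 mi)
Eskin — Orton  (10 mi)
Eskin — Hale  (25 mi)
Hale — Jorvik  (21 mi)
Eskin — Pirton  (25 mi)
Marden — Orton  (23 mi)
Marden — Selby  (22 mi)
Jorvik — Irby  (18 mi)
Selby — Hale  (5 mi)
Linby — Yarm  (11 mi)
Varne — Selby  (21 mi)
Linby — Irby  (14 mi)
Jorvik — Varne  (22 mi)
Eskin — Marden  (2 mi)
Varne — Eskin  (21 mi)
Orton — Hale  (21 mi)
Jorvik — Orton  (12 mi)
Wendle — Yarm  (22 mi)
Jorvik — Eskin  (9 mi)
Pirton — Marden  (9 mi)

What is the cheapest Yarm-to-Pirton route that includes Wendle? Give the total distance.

40 mi

Best Yarm to Wendle: Yarm–Wendle costing 22
Best Wendle to Pirton: Wendle–Eskin–Marden–Pirton costing 18
Total via Wendle: 22 + 18 = 40 mi.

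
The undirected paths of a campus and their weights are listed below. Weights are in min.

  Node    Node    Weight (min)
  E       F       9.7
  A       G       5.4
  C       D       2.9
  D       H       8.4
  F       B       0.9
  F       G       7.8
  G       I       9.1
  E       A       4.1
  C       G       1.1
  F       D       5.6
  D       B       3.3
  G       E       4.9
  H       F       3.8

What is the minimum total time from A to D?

9.4 min

Running Dijkstra from A:
A: 0
E: 4.1  (via A)
G: 5.4  (via A)
C: 6.5  (via G)
D: 9.4  (via C)
Shortest route: A → G → C → D = 9.4 min.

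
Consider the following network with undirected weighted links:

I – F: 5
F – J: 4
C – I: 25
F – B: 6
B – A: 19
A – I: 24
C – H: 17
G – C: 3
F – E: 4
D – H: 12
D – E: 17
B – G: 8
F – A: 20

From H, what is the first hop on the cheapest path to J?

D

Enumerating some paths:
H–D–E–F–J: 12+17+4+4 = 37
H–C–G–B–F–J: 17+3+8+6+4 = 38
H–C–I–F–J: 17+25+5+4 = 51
H–C–G–B–A–F–J: 17+3+8+19+20+4 = 71
Cheapest is H–D–E–F–J at 37.
So from H the first move is to D.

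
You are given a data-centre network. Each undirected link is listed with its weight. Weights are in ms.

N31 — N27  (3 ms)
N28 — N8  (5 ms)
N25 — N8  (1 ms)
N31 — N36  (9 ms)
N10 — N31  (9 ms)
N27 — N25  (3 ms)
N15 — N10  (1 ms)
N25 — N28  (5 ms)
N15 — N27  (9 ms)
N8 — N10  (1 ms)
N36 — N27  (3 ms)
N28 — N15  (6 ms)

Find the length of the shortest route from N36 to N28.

11 ms

Compare a few routes:
N36 - N27 - N25 - N28: 3+3+5 = 11
N36 - N27 - N25 - N8 - N28: 3+3+1+5 = 12
Cheapest is N36 - N27 - N25 - N28 at 11 ms.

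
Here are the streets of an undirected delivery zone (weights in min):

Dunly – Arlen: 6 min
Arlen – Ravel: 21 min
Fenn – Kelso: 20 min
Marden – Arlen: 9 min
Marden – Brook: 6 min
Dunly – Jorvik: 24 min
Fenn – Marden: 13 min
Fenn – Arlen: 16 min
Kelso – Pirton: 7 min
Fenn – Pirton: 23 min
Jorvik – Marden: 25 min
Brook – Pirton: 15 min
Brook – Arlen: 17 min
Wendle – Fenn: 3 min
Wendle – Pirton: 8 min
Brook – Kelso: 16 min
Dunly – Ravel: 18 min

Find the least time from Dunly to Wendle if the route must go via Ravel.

58 min

Shortest Dunly→Ravel: Dunly → Ravel = 18
Best Ravel to Wendle: Ravel → Arlen → Fenn → Wendle costing 40
Total via Ravel: 18 + 40 = 58 min.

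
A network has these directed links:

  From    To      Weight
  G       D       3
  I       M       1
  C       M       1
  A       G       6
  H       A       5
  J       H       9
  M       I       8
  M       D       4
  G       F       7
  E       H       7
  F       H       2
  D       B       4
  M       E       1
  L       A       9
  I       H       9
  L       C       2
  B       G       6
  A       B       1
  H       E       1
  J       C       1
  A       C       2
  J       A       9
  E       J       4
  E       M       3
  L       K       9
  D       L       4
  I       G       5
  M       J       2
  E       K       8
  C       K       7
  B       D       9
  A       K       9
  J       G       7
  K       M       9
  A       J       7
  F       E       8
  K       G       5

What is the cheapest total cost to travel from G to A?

Shortest distances from G:
G: 0
D: 3  (via G)
B: 7  (via D)
F: 7  (via G)
L: 7  (via D)
C: 9  (via L)
H: 9  (via F)
E: 10  (via H)
M: 10  (via C)
J: 12  (via M)
A: 14  (via H)
Shortest route: G → F → H → A = 14.

14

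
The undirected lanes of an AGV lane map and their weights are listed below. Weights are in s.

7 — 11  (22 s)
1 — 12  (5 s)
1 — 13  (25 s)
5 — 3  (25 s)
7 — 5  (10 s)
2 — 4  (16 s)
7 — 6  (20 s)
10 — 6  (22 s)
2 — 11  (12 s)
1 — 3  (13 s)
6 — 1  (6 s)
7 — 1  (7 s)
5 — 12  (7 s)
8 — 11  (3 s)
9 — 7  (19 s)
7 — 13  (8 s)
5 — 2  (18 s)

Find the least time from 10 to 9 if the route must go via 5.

69 s

Best 10 to 5: 10 → 6 → 1 → 12 → 5 costing 40
Best 5 to 9: 5 → 7 → 9 costing 29
Total via 5: 40 + 29 = 69 s.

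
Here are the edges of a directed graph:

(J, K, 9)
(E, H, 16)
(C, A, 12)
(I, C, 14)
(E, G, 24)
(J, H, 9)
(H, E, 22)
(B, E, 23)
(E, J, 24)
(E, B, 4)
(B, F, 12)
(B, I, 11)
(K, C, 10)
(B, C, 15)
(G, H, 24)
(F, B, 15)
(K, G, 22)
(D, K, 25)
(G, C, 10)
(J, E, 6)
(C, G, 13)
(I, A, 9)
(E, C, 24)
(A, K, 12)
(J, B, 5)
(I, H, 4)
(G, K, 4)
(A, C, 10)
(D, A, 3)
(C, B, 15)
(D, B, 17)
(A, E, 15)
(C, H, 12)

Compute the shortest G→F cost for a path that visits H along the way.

Best G to H: G → C → H costing 22
Shortest H→F: H → E → B → F = 38
Total via H: 22 + 38 = 60.

60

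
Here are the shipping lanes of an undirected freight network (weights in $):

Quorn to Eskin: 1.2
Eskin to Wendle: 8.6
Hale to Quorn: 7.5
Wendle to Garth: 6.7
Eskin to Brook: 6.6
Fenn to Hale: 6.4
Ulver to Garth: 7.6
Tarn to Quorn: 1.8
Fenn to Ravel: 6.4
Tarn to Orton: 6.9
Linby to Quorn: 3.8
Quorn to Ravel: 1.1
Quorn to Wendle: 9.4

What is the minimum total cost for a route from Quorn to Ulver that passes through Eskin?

$24.1

Best Quorn to Eskin: Quorn–Eskin costing 1.2
Shortest Eskin→Ulver: Eskin–Wendle–Garth–Ulver = 22.9
Total via Eskin: 1.2 + 22.9 = $24.1.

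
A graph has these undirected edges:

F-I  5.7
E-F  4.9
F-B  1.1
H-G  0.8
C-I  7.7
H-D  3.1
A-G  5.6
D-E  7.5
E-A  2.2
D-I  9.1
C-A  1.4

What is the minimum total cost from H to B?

Settle nodes by increasing distance from H:
H: 0
G: 0.8  (via H)
D: 3.1  (via H)
A: 6.4  (via G)
C: 7.8  (via A)
E: 8.6  (via A)
I: 12.2  (via D)
F: 13.5  (via E)
B: 14.6  (via F)
Shortest route: H–G–A–E–F–B = 14.6.

14.6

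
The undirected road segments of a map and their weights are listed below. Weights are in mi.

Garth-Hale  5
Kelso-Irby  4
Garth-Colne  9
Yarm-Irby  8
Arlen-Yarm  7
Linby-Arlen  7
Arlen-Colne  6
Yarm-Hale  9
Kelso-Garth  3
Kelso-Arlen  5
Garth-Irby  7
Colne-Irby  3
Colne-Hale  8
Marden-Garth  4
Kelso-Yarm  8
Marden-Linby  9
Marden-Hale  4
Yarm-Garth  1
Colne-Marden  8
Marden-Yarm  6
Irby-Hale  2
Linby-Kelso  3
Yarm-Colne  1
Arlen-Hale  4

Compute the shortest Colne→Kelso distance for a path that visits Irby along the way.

7 mi

Best Colne to Irby: Colne–Irby costing 3
Shortest Irby→Kelso: Irby–Kelso = 4
Total via Irby: 3 + 4 = 7 mi.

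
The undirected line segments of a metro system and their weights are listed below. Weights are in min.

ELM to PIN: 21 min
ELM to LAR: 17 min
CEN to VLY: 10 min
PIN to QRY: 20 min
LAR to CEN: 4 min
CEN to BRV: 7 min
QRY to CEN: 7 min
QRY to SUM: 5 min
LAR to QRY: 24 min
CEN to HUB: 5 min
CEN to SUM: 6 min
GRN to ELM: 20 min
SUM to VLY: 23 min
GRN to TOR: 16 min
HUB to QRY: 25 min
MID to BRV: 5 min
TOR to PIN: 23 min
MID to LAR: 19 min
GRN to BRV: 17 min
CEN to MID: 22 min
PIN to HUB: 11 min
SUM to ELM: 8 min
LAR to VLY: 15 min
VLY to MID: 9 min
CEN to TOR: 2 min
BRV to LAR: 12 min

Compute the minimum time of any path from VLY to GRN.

28 min

Settle nodes by increasing distance from VLY:
VLY: 0
MID: 9  (via VLY)
CEN: 10  (via VLY)
TOR: 12  (via CEN)
BRV: 14  (via MID)
LAR: 14  (via CEN)
HUB: 15  (via CEN)
SUM: 16  (via CEN)
QRY: 17  (via CEN)
ELM: 24  (via SUM)
PIN: 26  (via HUB)
GRN: 28  (via TOR)
Shortest route: VLY → CEN → TOR → GRN = 28 min.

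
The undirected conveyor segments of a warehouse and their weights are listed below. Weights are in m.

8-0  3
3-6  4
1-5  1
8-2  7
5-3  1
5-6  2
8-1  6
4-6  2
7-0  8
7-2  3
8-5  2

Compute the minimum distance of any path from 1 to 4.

Enumerating some paths:
1–5–3–6–4: 1+1+4+2 = 8
1–5–6–4: 1+2+2 = 5
Cheapest is 1–5–6–4 at 5 m.

5 m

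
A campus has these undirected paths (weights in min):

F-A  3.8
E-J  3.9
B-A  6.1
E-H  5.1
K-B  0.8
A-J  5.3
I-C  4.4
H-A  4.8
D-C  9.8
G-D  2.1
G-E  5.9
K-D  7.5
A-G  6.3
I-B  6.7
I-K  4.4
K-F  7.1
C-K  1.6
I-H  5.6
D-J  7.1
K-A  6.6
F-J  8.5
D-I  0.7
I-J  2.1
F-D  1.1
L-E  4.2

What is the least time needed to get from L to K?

Candidate routes:
L → E → J → I → C → K: 4.2+3.9+2.1+4.4+1.6 = 16.2
L → E → J → I → K: 4.2+3.9+2.1+4.4 = 14.6
The minimum is 14.6 min via L → E → J → I → K.

14.6 min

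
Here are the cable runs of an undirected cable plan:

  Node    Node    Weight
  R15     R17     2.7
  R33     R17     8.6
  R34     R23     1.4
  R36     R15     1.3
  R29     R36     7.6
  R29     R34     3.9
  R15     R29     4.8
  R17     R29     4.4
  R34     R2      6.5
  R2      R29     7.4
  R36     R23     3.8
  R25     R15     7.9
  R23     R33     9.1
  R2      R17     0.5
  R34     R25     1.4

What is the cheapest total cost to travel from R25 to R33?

Compare a few routes:
R25 - R34 - R23 - R33: 1.4+1.4+9.1 = 11.9
R25 - R34 - R23 - R36 - R15 - R17 - R33: 1.4+1.4+3.8+1.3+2.7+8.6 = 19.2
R25 - R34 - R2 - R17 - R33: 1.4+6.5+0.5+8.6 = 17
R25 - R34 - R29 - R17 - R33: 1.4+3.9+4.4+8.6 = 18.3
Cheapest is R25 - R34 - R23 - R33 at 11.9.

11.9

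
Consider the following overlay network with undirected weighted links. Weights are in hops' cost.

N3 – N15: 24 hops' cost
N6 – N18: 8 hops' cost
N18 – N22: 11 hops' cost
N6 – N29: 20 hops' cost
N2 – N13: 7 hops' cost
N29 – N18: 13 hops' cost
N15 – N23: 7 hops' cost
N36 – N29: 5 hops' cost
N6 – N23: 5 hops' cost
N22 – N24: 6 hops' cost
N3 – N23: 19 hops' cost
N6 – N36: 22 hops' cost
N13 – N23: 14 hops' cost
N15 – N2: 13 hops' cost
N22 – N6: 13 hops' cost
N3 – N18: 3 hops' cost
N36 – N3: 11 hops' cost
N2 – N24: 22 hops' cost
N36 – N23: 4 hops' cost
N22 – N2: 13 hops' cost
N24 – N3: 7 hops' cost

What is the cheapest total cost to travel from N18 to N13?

Shortest distances from N18:
N18: 0
N3: 3  (via N18)
N6: 8  (via N18)
N24: 10  (via N3)
N22: 11  (via N18)
N23: 13  (via N6)
N29: 13  (via N18)
N36: 14  (via N3)
N15: 20  (via N23)
N2: 24  (via N22)
N13: 27  (via N23)
Shortest route: N18 → N6 → N23 → N13 = 27 hops' cost.

27 hops' cost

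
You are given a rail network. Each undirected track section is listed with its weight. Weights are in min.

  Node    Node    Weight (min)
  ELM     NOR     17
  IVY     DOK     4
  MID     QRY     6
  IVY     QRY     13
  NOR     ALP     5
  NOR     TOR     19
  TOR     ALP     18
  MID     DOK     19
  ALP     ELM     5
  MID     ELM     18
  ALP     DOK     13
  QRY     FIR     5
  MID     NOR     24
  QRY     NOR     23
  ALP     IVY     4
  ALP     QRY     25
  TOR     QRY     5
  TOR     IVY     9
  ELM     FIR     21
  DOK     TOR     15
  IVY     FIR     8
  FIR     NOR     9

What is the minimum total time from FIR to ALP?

12 min

Compare a few routes:
FIR–IVY–ALP: 8+4 = 12
FIR–NOR–ALP: 9+5 = 14
The minimum is 12 min via FIR–IVY–ALP.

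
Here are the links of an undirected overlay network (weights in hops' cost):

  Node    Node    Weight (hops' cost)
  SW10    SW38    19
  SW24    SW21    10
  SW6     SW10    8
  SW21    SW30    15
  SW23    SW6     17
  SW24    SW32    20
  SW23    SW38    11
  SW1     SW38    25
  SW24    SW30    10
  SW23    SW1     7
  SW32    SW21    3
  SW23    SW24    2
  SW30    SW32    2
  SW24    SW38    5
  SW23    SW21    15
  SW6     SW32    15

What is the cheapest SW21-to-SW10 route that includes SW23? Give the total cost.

37 hops' cost

Best SW21 to SW23: SW21–SW24–SW23 costing 12
Shortest SW23→SW10: SW23–SW6–SW10 = 25
Total via SW23: 12 + 25 = 37 hops' cost.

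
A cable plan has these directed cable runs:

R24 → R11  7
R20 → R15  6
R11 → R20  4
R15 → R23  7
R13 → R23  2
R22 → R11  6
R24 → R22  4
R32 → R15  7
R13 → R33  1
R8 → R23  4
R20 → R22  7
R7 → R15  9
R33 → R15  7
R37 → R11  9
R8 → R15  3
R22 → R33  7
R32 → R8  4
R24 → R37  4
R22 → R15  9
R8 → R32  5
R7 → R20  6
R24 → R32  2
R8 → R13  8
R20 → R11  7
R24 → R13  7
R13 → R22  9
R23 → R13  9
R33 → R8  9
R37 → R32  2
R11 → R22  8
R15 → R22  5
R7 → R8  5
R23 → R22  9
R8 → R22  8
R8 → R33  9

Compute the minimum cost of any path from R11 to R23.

17

Shortest distances from R11:
R11: 0
R20: 4  (via R11)
R22: 8  (via R11)
R15: 10  (via R20)
R33: 15  (via R22)
R23: 17  (via R15)
Shortest route: R11 → R20 → R15 → R23 = 17.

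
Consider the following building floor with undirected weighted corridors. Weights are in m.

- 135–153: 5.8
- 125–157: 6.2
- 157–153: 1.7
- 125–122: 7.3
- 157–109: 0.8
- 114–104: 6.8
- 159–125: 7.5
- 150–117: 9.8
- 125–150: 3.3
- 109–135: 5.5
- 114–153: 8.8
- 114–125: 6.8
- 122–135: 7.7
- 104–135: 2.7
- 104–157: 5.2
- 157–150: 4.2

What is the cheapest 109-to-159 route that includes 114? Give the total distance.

Shortest 109→114: 109 → 157 → 153 → 114 = 11.3
Best 114 to 159: 114 → 125 → 159 costing 14.3
Total via 114: 11.3 + 14.3 = 25.6 m.

25.6 m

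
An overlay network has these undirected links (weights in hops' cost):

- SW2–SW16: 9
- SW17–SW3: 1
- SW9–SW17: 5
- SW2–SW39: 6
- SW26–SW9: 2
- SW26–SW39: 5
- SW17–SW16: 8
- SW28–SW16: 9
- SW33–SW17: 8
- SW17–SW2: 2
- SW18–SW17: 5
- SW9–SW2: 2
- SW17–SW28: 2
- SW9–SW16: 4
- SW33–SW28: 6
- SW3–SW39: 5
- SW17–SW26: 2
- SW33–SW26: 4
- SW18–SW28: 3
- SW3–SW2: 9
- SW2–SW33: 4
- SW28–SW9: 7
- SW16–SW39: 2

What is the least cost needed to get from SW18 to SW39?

11 hops' cost

Running Dijkstra from SW18:
SW18: 0
SW28: 3  (via SW18)
SW17: 5  (via SW18)
SW3: 6  (via SW17)
SW26: 7  (via SW17)
SW2: 7  (via SW17)
SW33: 9  (via SW28)
SW9: 9  (via SW26)
SW39: 11  (via SW3)
Shortest route: SW18–SW17–SW3–SW39 = 11 hops' cost.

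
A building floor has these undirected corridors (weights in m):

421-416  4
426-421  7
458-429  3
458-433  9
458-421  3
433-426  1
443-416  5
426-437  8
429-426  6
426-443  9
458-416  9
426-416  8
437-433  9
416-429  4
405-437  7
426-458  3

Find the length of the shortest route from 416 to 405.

Compare a few routes:
416–429–426–437–405: 4+6+8+7 = 25
416–429–458–426–437–405: 4+3+3+8+7 = 25
416–426–437–405: 8+8+7 = 23
416–421–458–426–437–405: 4+3+3+8+7 = 25
Cheapest is 416–426–437–405 at 23 m.

23 m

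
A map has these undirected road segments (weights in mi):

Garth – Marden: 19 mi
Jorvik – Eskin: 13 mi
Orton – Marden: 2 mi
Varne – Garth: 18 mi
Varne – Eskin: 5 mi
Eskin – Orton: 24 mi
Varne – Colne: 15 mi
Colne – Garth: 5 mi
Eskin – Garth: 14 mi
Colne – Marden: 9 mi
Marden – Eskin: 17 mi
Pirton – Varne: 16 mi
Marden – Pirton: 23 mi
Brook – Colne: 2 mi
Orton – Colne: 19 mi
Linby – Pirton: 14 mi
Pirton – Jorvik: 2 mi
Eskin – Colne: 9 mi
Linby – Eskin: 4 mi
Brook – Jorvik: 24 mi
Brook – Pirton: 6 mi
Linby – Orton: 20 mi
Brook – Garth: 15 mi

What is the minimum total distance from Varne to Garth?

Running Dijkstra from Varne:
Varne: 0
Eskin: 5  (via Varne)
Linby: 9  (via Eskin)
Colne: 14  (via Eskin)
Brook: 16  (via Colne)
Pirton: 16  (via Varne)
Jorvik: 18  (via Eskin)
Garth: 18  (via Varne)
Shortest route: Varne → Garth = 18 mi.

18 mi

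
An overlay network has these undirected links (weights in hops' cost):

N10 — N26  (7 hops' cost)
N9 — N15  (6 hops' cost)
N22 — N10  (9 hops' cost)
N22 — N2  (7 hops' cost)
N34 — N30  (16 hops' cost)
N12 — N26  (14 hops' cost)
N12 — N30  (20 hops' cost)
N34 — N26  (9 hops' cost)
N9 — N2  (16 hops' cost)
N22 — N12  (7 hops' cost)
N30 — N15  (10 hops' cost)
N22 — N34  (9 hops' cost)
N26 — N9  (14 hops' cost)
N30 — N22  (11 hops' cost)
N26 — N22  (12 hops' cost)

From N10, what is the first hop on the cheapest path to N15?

Compare a few routes:
N10 → N22 → N30 → N15: 9+11+10 = 30
N10 → N26 → N9 → N15: 7+14+6 = 27
Cheapest is N10 → N26 → N9 → N15 at 27 hops' cost.
So from N10 the first move is to N26.

N26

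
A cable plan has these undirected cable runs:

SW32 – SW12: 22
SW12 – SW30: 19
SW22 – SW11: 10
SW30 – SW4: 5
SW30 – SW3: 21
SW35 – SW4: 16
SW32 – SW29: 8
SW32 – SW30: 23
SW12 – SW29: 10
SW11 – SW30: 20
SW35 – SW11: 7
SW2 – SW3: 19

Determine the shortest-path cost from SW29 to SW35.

50

Compare a few routes:
SW29–SW12–SW30–SW4–SW35: 10+19+5+16 = 50
SW29–SW32–SW30–SW4–SW35: 8+23+5+16 = 52
The minimum is 50 via SW29–SW12–SW30–SW4–SW35.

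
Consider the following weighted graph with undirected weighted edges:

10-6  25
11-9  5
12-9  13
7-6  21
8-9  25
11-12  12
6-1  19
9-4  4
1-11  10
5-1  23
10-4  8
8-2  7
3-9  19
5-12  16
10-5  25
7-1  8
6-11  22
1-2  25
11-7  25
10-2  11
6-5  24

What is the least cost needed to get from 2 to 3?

42

Candidate routes:
2 - 8 - 9 - 3: 7+25+19 = 51
2 - 10 - 4 - 9 - 3: 11+8+4+19 = 42
Cheapest is 2 - 10 - 4 - 9 - 3 at 42.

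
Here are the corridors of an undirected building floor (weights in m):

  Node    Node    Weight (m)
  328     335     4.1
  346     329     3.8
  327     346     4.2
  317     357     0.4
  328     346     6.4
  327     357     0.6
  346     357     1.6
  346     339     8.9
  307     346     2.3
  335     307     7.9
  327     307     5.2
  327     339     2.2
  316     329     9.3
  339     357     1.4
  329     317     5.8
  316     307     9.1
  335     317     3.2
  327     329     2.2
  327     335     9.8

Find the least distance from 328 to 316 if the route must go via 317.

19.8 m

Best 328 to 317: 328–335–317 costing 7.3
Best 317 to 316: 317–357–327–329–316 costing 12.5
Total via 317: 7.3 + 12.5 = 19.8 m.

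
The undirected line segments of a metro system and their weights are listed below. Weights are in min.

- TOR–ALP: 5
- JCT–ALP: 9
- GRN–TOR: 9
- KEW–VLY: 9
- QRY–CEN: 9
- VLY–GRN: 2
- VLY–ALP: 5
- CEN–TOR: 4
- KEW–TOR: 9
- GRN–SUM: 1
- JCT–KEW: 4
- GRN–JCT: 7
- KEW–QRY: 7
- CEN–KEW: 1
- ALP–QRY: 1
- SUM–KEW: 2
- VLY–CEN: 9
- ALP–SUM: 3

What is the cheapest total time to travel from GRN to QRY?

5 min

Shortest distances from GRN:
GRN: 0
SUM: 1  (via GRN)
VLY: 2  (via GRN)
KEW: 3  (via SUM)
CEN: 4  (via KEW)
ALP: 4  (via SUM)
QRY: 5  (via ALP)
Shortest route: GRN → SUM → ALP → QRY = 5 min.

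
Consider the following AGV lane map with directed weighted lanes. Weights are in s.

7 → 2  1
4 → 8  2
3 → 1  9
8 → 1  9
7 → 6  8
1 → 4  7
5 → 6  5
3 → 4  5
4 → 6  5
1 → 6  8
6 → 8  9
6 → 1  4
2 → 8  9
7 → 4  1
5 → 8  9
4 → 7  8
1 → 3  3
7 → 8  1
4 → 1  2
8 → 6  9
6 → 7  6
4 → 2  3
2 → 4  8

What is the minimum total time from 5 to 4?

12 s

Shortest distances from 5:
5: 0
6: 5  (via 5)
1: 9  (via 6)
8: 9  (via 5)
7: 11  (via 6)
2: 12  (via 7)
3: 12  (via 1)
4: 12  (via 7)
Shortest route: 5 → 6 → 7 → 4 = 12 s.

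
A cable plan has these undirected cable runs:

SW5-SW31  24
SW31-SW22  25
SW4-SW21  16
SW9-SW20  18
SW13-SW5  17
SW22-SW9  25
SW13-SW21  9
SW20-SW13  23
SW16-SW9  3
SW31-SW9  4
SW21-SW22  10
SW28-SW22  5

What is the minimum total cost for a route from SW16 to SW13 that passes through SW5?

Best SW16 to SW5: SW16 → SW9 → SW31 → SW5 costing 31
Shortest SW5→SW13: SW5 → SW13 = 17
Total via SW5: 31 + 17 = 48.

48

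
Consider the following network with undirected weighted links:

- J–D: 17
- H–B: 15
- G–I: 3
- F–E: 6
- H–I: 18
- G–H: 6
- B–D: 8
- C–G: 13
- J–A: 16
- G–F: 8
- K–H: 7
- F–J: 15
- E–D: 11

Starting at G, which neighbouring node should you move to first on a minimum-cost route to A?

F

Enumerating some paths:
G → H → B → D → J → A: 6+15+8+17+16 = 62
G → H → B → D → E → F → J → A: 6+15+8+11+6+15+16 = 77
G → F → E → D → J → A: 8+6+11+17+16 = 58
G → F → J → A: 8+15+16 = 39
The minimum is 39 via G → F → J → A.
So from G the first move is to F.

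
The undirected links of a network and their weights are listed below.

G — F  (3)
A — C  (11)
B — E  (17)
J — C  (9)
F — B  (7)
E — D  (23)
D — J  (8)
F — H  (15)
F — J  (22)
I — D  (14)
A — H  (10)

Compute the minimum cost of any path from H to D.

Compare a few routes:
H - F - B - E - D: 15+7+17+23 = 62
H - A - C - J - D: 10+11+9+8 = 38
H - F - J - D: 15+22+8 = 45
The minimum is 38 via H - A - C - J - D.

38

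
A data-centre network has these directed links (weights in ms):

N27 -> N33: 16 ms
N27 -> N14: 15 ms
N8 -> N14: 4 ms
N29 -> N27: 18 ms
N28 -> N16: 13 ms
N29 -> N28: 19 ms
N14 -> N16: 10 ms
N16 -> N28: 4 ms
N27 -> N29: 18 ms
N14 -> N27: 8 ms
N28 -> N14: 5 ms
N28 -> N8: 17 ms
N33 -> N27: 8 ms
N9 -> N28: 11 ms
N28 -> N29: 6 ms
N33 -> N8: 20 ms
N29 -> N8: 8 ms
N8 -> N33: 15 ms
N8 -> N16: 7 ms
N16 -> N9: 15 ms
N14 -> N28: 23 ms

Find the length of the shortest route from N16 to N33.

Compare a few routes:
N16 - N28 - N8 - N33: 4+17+15 = 36
N16 - N28 - N14 - N27 - N33: 4+5+8+16 = 33
The minimum is 33 ms via N16 - N28 - N14 - N27 - N33.

33 ms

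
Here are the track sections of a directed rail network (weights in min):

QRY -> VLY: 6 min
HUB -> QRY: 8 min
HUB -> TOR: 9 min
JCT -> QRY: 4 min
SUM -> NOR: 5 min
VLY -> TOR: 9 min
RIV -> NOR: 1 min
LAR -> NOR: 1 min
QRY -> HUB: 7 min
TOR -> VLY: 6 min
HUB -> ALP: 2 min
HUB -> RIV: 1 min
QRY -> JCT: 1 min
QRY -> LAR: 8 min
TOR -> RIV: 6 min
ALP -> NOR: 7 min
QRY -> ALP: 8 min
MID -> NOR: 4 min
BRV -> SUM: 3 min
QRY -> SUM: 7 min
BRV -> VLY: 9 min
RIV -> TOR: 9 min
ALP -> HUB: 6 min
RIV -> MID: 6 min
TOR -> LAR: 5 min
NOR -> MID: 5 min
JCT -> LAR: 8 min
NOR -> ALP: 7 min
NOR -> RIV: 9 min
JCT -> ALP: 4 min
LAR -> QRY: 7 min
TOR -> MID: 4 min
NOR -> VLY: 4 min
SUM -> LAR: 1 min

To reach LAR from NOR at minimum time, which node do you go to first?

Compare a few routes:
NOR–RIV–TOR–LAR: 9+9+5 = 23
NOR–VLY–TOR–LAR: 4+9+5 = 18
NOR–ALP–HUB–TOR–LAR: 7+6+9+5 = 27
The minimum is 18 min via NOR–VLY–TOR–LAR.
So from NOR the first move is to VLY.

VLY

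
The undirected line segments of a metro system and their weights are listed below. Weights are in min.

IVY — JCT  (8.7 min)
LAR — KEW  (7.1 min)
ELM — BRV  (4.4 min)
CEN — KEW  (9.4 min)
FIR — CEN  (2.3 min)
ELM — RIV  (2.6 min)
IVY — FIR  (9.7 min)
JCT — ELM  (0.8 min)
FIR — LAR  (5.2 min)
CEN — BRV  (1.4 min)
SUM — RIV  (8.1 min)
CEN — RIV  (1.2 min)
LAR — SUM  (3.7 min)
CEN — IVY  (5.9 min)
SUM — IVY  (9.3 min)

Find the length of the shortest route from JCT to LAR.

Running Dijkstra from JCT:
JCT: 0
ELM: 0.8  (via JCT)
RIV: 3.4  (via ELM)
CEN: 4.6  (via RIV)
BRV: 5.2  (via ELM)
FIR: 6.9  (via CEN)
IVY: 8.7  (via JCT)
SUM: 11.5  (via RIV)
LAR: 12.1  (via FIR)
Shortest route: JCT → ELM → RIV → CEN → FIR → LAR = 12.1 min.

12.1 min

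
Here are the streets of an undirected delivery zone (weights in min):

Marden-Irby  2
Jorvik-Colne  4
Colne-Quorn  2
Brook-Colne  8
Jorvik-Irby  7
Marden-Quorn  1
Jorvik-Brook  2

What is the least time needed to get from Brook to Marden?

9 min

Compare a few routes:
Brook–Colne–Quorn–Marden: 8+2+1 = 11
Brook–Jorvik–Colne–Quorn–Marden: 2+4+2+1 = 9
Brook–Jorvik–Irby–Marden: 2+7+2 = 11
Cheapest is Brook–Jorvik–Colne–Quorn–Marden at 9 min.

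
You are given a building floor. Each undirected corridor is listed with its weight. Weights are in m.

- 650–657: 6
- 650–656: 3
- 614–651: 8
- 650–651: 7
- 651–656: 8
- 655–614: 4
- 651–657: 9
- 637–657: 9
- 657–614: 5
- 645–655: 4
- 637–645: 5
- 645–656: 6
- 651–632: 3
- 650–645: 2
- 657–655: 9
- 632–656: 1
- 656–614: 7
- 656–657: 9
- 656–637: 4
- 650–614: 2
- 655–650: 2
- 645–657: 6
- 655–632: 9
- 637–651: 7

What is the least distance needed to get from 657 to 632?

10 m

Candidate routes:
657 → 656 → 632: 9+1 = 10
657 → 614 → 650 → 656 → 632: 5+2+3+1 = 11
657 → 645 → 650 → 656 → 632: 6+2+3+1 = 12
The minimum is 10 m via 657 → 656 → 632.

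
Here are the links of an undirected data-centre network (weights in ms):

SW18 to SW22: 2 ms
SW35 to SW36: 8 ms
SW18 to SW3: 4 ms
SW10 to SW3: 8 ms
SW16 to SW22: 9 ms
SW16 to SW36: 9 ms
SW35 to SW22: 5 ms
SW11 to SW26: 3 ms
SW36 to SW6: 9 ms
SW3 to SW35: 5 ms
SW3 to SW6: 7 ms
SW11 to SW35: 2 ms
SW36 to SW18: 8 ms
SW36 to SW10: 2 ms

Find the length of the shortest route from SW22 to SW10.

12 ms

Candidate routes:
SW22 → SW18 → SW36 → SW10: 2+8+2 = 12
SW22 → SW35 → SW36 → SW10: 5+8+2 = 15
SW22 → SW18 → SW3 → SW10: 2+4+8 = 14
The minimum is 12 ms via SW22 → SW18 → SW36 → SW10.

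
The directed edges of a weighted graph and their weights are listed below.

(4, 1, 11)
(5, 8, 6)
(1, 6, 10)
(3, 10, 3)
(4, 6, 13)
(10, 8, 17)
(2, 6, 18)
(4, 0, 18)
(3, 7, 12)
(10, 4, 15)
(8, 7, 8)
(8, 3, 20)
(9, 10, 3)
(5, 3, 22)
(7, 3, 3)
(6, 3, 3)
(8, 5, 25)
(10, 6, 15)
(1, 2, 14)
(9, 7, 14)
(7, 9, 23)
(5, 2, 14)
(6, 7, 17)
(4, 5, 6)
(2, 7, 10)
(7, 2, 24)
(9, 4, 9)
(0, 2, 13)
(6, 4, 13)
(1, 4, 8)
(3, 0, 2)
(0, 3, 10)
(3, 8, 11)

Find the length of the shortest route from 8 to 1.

Running Dijkstra from 8:
8: 0
7: 8  (via 8)
3: 11  (via 7)
0: 13  (via 3)
10: 14  (via 3)
5: 25  (via 8)
2: 26  (via 0)
4: 29  (via 10)
6: 29  (via 10)
9: 31  (via 7)
1: 40  (via 4)
Shortest route: 8–7–3–10–4–1 = 40.

40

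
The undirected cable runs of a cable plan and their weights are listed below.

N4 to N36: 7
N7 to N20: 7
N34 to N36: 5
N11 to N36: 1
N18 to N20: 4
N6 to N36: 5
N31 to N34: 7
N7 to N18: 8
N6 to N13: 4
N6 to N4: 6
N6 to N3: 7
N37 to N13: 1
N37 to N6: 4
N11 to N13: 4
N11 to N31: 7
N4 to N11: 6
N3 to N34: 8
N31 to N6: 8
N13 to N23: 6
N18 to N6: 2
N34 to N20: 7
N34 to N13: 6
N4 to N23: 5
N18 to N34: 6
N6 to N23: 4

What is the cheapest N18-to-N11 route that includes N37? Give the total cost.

Best N18 to N37: N18–N6–N37 costing 6
Best N37 to N11: N37–N13–N11 costing 5
Total via N37: 6 + 5 = 11.

11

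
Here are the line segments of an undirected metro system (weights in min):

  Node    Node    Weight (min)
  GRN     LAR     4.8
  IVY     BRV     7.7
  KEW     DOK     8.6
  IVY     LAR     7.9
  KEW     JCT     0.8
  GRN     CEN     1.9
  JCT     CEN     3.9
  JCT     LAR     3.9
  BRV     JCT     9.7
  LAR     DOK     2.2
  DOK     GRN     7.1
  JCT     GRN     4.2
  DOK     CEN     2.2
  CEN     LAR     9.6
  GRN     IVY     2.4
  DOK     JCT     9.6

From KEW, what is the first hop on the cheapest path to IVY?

JCT

Compare a few routes:
KEW–JCT–GRN–IVY: 0.8+4.2+2.4 = 7.4
KEW–JCT–CEN–GRN–IVY: 0.8+3.9+1.9+2.4 = 9
Cheapest is KEW–JCT–GRN–IVY at 7.4 min.
So from KEW the first move is to JCT.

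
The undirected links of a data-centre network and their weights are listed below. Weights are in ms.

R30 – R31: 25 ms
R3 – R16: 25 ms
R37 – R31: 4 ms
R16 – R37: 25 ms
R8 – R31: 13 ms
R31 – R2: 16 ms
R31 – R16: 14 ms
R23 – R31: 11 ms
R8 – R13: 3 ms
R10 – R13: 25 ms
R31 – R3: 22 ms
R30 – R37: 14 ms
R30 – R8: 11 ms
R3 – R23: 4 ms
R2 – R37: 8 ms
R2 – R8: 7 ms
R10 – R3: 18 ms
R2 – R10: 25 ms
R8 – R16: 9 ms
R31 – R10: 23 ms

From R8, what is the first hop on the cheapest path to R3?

Enumerating some paths:
R8 → R16 → R3: 9+25 = 34
R8 → R2 → R37 → R31 → R23 → R3: 7+8+4+11+4 = 34
R8 → R31 → R23 → R3: 13+11+4 = 28
The minimum is 28 ms via R8 → R31 → R23 → R3.
So from R8 the first move is to R31.

R31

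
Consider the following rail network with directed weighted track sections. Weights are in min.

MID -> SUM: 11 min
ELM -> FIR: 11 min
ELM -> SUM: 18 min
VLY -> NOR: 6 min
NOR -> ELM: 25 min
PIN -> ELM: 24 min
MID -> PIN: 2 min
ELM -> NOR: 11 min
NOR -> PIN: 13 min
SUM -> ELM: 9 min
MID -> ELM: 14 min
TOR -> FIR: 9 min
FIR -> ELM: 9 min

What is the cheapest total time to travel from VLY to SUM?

49 min

Shortest distances from VLY:
VLY: 0
NOR: 6  (via VLY)
PIN: 19  (via NOR)
ELM: 31  (via NOR)
FIR: 42  (via ELM)
SUM: 49  (via ELM)
Shortest route: VLY–NOR–ELM–SUM = 49 min.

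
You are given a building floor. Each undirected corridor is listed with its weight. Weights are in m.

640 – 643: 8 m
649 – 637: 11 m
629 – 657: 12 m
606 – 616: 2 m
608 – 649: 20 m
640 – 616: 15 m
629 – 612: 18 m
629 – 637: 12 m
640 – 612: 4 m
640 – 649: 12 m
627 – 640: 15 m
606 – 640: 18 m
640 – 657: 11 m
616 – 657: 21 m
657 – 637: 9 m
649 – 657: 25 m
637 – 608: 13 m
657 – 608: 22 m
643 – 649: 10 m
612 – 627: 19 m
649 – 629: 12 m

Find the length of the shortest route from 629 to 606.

Running Dijkstra from 629:
629: 0
649: 12  (via 629)
657: 12  (via 629)
637: 12  (via 629)
612: 18  (via 629)
643: 22  (via 649)
640: 22  (via 612)
608: 25  (via 637)
616: 33  (via 657)
606: 35  (via 616)
Shortest route: 629 → 657 → 616 → 606 = 35 m.

35 m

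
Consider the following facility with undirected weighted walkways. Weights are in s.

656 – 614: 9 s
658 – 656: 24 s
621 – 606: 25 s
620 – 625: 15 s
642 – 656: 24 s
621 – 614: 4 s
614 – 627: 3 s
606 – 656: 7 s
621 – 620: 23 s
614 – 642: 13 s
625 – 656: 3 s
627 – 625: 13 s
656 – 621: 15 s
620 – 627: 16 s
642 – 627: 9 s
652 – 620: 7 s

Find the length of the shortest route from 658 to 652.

49 s

Running Dijkstra from 658:
658: 0
656: 24  (via 658)
625: 27  (via 656)
606: 31  (via 656)
614: 33  (via 656)
627: 36  (via 614)
621: 37  (via 614)
620: 42  (via 625)
642: 45  (via 627)
652: 49  (via 620)
Shortest route: 658 → 656 → 625 → 620 → 652 = 49 s.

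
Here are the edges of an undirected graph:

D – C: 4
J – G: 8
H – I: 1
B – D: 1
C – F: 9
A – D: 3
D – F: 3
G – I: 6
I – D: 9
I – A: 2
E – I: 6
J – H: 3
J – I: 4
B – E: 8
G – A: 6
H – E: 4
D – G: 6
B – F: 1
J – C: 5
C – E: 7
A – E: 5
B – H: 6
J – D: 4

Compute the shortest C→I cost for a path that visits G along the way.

16

Shortest C→G: C–D–G = 10
Shortest G→I: G–I = 6
Total via G: 10 + 6 = 16.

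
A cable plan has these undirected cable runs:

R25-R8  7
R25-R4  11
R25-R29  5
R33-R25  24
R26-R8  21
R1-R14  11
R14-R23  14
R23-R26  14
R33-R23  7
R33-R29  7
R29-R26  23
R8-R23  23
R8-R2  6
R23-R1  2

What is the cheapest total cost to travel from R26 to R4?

Compare a few routes:
R26 → R23 → R33 → R29 → R25 → R4: 14+7+7+5+11 = 44
R26 → R8 → R25 → R4: 21+7+11 = 39
Cheapest is R26 → R8 → R25 → R4 at 39.

39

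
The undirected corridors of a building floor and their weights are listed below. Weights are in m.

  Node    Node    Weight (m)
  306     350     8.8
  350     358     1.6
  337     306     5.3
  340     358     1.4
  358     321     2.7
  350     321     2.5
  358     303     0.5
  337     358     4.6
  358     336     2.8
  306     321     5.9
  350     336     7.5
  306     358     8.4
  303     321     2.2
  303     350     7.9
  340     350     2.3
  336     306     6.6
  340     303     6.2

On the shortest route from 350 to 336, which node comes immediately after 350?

358

Candidate routes:
350–340–358–336: 2.3+1.4+2.8 = 6.5
350–336: 7.5 = 7.5
350–321–358–336: 2.5+2.7+2.8 = 8
350–358–336: 1.6+2.8 = 4.4
Cheapest is 350–358–336 at 4.4 m.
So from 350 the first move is to 358.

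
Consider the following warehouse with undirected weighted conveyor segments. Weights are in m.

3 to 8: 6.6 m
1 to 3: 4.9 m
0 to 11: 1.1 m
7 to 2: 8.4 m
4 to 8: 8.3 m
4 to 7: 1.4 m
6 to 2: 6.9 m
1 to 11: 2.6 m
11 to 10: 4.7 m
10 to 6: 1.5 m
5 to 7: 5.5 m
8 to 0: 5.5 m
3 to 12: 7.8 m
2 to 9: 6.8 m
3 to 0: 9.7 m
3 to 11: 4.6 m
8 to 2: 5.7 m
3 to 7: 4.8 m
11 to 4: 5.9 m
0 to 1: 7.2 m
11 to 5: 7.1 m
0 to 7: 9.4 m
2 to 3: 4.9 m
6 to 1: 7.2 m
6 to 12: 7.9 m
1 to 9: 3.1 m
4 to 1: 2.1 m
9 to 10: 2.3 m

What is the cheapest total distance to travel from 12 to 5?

18.1 m

Running Dijkstra from 12:
12: 0
3: 7.8  (via 12)
6: 7.9  (via 12)
10: 9.4  (via 6)
9: 11.7  (via 10)
11: 12.4  (via 3)
7: 12.6  (via 3)
1: 12.7  (via 3)
2: 12.7  (via 3)
0: 13.5  (via 11)
4: 14  (via 7)
8: 14.4  (via 3)
5: 18.1  (via 7)
Shortest route: 12 → 3 → 7 → 5 = 18.1 m.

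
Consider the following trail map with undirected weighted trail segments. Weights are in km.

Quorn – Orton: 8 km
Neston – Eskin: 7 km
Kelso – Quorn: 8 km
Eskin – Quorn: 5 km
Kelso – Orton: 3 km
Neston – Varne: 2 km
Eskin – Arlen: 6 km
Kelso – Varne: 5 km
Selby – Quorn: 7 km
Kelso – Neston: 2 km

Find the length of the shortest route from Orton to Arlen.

Running Dijkstra from Orton:
Orton: 0
Kelso: 3  (via Orton)
Neston: 5  (via Kelso)
Varne: 7  (via Neston)
Quorn: 8  (via Orton)
Eskin: 12  (via Neston)
Selby: 15  (via Quorn)
Arlen: 18  (via Eskin)
Shortest route: Orton–Kelso–Neston–Eskin–Arlen = 18 km.

18 km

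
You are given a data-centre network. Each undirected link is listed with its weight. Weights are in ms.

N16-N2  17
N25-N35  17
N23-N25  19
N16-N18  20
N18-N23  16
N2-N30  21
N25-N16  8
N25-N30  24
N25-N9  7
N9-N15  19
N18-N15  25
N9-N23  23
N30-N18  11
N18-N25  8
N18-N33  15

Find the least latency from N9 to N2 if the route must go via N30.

Shortest N9→N30: N9 → N25 → N18 → N30 = 26
Best N30 to N2: N30 → N2 costing 21
Total via N30: 26 + 21 = 47 ms.

47 ms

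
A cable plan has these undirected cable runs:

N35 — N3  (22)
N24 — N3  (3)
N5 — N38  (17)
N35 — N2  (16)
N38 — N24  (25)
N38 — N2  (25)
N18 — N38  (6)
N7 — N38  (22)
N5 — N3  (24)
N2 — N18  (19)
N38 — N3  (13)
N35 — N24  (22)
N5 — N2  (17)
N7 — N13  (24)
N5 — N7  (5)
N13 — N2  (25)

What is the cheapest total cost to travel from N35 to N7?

Enumerating some paths:
N35 - N24 - N3 - N5 - N7: 22+3+24+5 = 54
N35 - N3 - N38 - N5 - N7: 22+13+17+5 = 57
N35 - N3 - N5 - N7: 22+24+5 = 51
N35 - N2 - N5 - N7: 16+17+5 = 38
Cheapest is N35 - N2 - N5 - N7 at 38.

38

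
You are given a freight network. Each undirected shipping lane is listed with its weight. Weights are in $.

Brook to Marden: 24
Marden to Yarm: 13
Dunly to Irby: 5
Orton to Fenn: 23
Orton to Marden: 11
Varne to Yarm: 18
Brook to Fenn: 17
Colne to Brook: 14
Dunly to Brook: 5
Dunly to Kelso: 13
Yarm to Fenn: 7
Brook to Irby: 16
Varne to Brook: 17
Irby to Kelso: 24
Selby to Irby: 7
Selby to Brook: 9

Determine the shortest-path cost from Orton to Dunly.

$40

Candidate routes:
Orton - Marden - Yarm - Fenn - Brook - Dunly: 11+13+7+17+5 = 53
Orton - Marden - Brook - Dunly: 11+24+5 = 40
Orton - Fenn - Brook - Dunly: 23+17+5 = 45
Cheapest is Orton - Marden - Brook - Dunly at $40.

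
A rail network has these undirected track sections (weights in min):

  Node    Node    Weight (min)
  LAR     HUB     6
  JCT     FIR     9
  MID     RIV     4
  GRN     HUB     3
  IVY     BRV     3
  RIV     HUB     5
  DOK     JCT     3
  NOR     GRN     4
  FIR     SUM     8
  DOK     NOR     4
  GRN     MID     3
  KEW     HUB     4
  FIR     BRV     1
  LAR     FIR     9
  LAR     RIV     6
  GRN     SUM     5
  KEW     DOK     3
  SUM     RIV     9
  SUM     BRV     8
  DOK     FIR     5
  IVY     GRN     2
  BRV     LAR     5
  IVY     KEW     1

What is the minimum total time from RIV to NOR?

11 min

Candidate routes:
RIV–MID–GRN–NOR: 4+3+4 = 11
RIV–HUB–GRN–NOR: 5+3+4 = 12
Cheapest is RIV–MID–GRN–NOR at 11 min.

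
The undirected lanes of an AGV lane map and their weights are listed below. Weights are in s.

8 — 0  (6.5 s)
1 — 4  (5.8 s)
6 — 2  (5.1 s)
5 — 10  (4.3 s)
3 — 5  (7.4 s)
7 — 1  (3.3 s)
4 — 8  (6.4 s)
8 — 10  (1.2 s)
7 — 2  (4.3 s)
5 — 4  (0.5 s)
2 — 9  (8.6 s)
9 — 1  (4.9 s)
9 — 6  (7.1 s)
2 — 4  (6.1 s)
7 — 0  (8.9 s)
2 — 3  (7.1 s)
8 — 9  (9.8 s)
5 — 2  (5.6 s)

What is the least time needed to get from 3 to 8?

12.9 s

Compare a few routes:
3 - 5 - 10 - 8: 7.4+4.3+1.2 = 12.9
3 - 5 - 4 - 8: 7.4+0.5+6.4 = 14.3
The minimum is 12.9 s via 3 - 5 - 10 - 8.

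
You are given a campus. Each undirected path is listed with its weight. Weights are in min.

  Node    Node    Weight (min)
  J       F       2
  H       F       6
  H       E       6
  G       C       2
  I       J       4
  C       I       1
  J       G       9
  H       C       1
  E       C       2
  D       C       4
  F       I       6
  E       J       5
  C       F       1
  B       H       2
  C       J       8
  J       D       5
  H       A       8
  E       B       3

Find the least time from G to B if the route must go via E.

Shortest G→E: G → C → E = 4
Shortest E→B: E → B = 3
Total via E: 4 + 3 = 7 min.

7 min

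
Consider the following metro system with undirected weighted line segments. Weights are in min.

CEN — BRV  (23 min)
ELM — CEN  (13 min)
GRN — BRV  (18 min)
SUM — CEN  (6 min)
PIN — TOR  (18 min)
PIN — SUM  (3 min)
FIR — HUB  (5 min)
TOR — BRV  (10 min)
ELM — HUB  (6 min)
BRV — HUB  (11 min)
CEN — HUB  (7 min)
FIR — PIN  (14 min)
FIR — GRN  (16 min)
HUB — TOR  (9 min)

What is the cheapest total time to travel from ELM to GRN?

Running Dijkstra from ELM:
ELM: 0
HUB: 6  (via ELM)
FIR: 11  (via HUB)
CEN: 13  (via ELM)
TOR: 15  (via HUB)
BRV: 17  (via HUB)
SUM: 19  (via CEN)
PIN: 22  (via SUM)
GRN: 27  (via FIR)
Shortest route: ELM → HUB → FIR → GRN = 27 min.

27 min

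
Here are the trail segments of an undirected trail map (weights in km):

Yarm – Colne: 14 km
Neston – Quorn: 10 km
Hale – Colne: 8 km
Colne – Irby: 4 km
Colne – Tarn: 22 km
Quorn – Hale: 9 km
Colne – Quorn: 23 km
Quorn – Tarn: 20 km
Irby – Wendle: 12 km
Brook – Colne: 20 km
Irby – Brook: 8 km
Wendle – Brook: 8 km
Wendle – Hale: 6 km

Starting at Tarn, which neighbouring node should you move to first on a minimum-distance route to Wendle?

Quorn

Candidate routes:
Tarn–Colne–Irby–Brook–Wendle: 22+4+8+8 = 42
Tarn–Quorn–Hale–Wendle: 20+9+6 = 35
Tarn–Colne–Irby–Wendle: 22+4+12 = 38
Tarn–Colne–Hale–Wendle: 22+8+6 = 36
The minimum is 35 km via Tarn–Quorn–Hale–Wendle.
So from Tarn the first move is to Quorn.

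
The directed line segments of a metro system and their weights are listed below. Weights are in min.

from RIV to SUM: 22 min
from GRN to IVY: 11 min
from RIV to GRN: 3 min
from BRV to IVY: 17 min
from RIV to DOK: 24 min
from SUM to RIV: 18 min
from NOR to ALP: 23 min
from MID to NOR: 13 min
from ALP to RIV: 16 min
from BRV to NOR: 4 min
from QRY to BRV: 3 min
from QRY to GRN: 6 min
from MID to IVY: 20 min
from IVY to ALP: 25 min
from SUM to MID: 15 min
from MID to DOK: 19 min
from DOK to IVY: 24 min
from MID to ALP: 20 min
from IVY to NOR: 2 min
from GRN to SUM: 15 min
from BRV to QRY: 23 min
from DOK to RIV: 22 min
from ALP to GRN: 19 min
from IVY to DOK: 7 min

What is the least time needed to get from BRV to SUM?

Compare a few routes:
BRV–IVY–DOK–RIV–GRN–SUM: 17+7+22+3+15 = 64
BRV–QRY–GRN–SUM: 23+6+15 = 44
BRV–NOR–ALP–GRN–SUM: 4+23+19+15 = 61
BRV–NOR–ALP–RIV–GRN–SUM: 4+23+16+3+15 = 61
Cheapest is BRV–QRY–GRN–SUM at 44 min.

44 min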